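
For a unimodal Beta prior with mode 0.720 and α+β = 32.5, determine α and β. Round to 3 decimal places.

α = 22.960, β = 9.540

For α,β>1 the mode is (α−1)/(α+β−2), so α = mode·(κ−2)+1 = 0.720×30.5+1 = 22.960.
And β = (1−mode)·(κ−2)+1 = 0.280×30.5+1 = 9.540.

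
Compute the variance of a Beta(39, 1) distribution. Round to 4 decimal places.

μ = 39/40 = 0.975000; Var = μ(1−μ)/(α+β+1) = 0.0243750/41 = 0.0006.

0.0006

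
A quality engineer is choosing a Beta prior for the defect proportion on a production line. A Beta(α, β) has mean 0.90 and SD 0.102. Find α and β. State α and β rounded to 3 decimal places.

α = 6.885, β = 0.765

Variance = 0.102² = 0.010404. The moment-matching identity α+β = μ(1−μ)/Var − 1 gives
α+β = 0.0900/0.010404 − 1 = 7.6505, so α = μ·7.6505 = 6.885 and β = (1−μ)·7.6505 = 0.765.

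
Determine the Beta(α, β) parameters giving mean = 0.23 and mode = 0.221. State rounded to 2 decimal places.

Let s = α+β. Mean gives α = μs = 0.23s; mode gives (α−1)/(s−2) = 0.221.
Substituting: 0.23s − 1 = 0.221(s−2) = 0.221s − 0.442, so 0.009s = 0.558 and s = 62.0000.
Then α = 0.23×62.0000 = 14.26 and β = s−α = 47.74.

α = 14.26, β = 47.74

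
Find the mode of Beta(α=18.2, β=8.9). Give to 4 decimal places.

0.6853

With α,β > 1, mode = (α−1)/(α+β−2) = 17.2/25.1 = 0.6853.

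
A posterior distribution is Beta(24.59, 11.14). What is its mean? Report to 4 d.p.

0.6882

E[X] = α/(α+β) = 24.59/35.73 = 0.6882.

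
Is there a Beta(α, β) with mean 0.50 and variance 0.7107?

No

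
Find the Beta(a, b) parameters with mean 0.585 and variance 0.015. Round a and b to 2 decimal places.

a = 8.88, b = 6.30

Let s = a+b. The Beta variance is μ(1−μ)/(s+1).
So s+1 = μ(1−μ)/σ² = (0.585×0.415)/0.015 = 0.242775/0.015 = 16.1850, giving s = 15.1850.
Then a = μs = 0.585×15.1850 = 8.88 and b = (1−μ)s = 0.415×15.1850 = 6.30.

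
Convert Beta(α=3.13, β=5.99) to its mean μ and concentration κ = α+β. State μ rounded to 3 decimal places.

μ = 0.343, κ = 9.12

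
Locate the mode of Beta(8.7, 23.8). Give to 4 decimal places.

The density x^(α−1)(1−x)^(β−1) is maximised at (α−1)/(α+β−2) = 7.7/30.5 = 0.2525.

0.2525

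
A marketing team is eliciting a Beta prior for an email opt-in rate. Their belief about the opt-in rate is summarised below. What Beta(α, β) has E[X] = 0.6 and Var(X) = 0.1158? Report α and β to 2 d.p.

α = 0.64, β = 0.43

Let s = α+β. The Beta variance is μ(1−μ)/(s+1).
So s+1 = μ(1−μ)/σ² = (0.6×0.4)/0.1158 = 0.24/0.1158 = 2.0725, giving s = 1.0725.
Then α = μs = 0.6×1.0725 = 0.64 and β = (1−μ)s = 0.4×1.0725 = 0.43.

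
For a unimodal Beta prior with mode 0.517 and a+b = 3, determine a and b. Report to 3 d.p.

For a,b>1 the mode is (a−1)/(a+b−2), so a = mode·(κ−2)+1 = 0.517×1+1 = 1.517.
And b = (1−mode)·(κ−2)+1 = 0.483×1+1 = 1.483.

a = 1.517, b = 1.483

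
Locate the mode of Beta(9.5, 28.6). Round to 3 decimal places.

With α,β > 1, mode = (α−1)/(α+β−2) = 8.5/36.1 = 0.235.

0.235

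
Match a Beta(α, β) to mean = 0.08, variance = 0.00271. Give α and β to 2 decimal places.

Write ν = α+β; then α = μν and Var = μ(1−μ)/(ν+1).
ν = μ(1−μ)/Var − 1 = 0.0736/0.00271 − 1 = 26.1587.
α = 0.08·26.1587 = 2.09, β = 0.92·26.1587 = 24.07.

α = 2.09, β = 24.07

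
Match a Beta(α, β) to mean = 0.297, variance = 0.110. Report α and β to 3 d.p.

α = 0.267, β = 0.631

Let s = α+β. The Beta variance is μ(1−μ)/(s+1).
So s+1 = μ(1−μ)/σ² = (0.297×0.703)/0.110 = 0.208791/0.110 = 1.8981, giving s = 0.8981.
Then α = μs = 0.297×0.8981 = 0.267 and β = (1−μ)s = 0.703×0.8981 = 0.631.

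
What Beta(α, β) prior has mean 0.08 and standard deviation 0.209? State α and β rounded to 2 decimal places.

First σ² = 0.043681. Setting α = μn, β = (1−μ)n with n = α+β,
μ(1−μ)/(n+1) = 0.043681 ⇒ n+1 = 0.0736/0.043681 = 1.6849 ⇒ n = 0.6849.
Hence α = 0.08×0.6849 = 0.05, β = 0.92×0.6849 = 0.63.

α = 0.05, β = 0.63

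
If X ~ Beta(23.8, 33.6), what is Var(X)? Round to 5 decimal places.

0.00416

Var = αβ/[(α+β)²(α+β+1)] = (23.8×33.6)/(57.4²×58.4) = 799.68/192413.984 = 0.00416.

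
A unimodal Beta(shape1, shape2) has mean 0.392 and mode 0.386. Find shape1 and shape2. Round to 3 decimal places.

With s = shape1+shape2: μ = shape1/s and mode = (shape1−1)/(s−2). Eliminating shape1 = μs,
μs − 1 = m(s−2) ⇒ s(μ−m) = 1−2m ⇒ s = 0.228/0.006 = 38.0000.
So shape1 = μs = 14.896, shape2 = (1−μ)s = 23.104.

shape1 = 14.896, shape2 = 23.104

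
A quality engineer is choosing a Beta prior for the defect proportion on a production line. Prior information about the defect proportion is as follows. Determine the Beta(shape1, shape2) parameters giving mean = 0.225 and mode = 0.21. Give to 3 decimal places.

shape1 = 8.700, shape2 = 29.967

With s = shape1+shape2: μ = shape1/s and mode = (shape1−1)/(s−2). Eliminating shape1 = μs,
μs − 1 = m(s−2) ⇒ s(μ−m) = 1−2m ⇒ s = 0.58/0.015 = 38.6667.
So shape1 = μs = 8.700, shape2 = (1−μ)s = 29.967.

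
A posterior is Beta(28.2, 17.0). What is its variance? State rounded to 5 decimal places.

0.00508

μ = 28.2/45.2 = 0.623894; Var = μ(1−μ)/(α+β+1) = 0.2346503/46.2 = 0.00508.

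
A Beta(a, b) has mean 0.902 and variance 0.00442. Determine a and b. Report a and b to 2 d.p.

a = 17.14, b = 1.86

By moment matching, a+b = μ(1−μ)/σ² − 1 = (0.902·0.098)/0.00442 − 1 = 19.9991 − 1 = 18.9991.
Since a/(a+b) = μ, a = 0.902·18.9991 = 17.14 and b = 0.098·18.9991 = 1.86.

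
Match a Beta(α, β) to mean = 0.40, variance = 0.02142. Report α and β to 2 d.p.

α = 4.08, β = 6.12

Write ν = α+β; then α = μν and Var = μ(1−μ)/(ν+1).
ν = μ(1−μ)/Var − 1 = 0.2400/0.02142 − 1 = 10.2045.
α = 0.40·10.2045 = 4.08, β = 0.60·10.2045 = 6.12.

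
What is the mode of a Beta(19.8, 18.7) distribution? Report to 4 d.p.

The density x^(α−1)(1−x)^(β−1) is maximised at (α−1)/(α+β−2) = 18.8/36.5 = 0.5151.

0.5151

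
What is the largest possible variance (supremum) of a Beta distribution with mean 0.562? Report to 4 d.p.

Var = μ(1−μ)/(α+β+1), which approaches μ(1−μ) as α+β → 0.
So the supremum is μ(1−μ) = 0.562×0.438 = 0.2462.

0.2462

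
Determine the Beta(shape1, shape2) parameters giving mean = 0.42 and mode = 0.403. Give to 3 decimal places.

shape1 = 4.793, shape2 = 6.619

Let s = shape1+shape2. Mean gives shape1 = μs = 0.42s; mode gives (shape1−1)/(s−2) = 0.403.
Substituting: 0.42s − 1 = 0.403(s−2) = 0.403s − 0.806, so 0.017s = 0.194 and s = 11.4118.
Then shape1 = 0.42×11.4118 = 4.793 and shape2 = s−shape1 = 6.619.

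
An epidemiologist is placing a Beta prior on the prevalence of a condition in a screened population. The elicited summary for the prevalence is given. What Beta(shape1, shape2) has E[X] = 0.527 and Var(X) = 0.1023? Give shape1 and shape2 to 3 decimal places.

Write ν = shape1+shape2; then shape1 = μν and Var = μ(1−μ)/(ν+1).
ν = μ(1−μ)/Var − 1 = 0.249271/0.1023 − 1 = 1.4367.
shape1 = 0.527·1.4367 = 0.757, shape2 = 0.473·1.4367 = 0.680.

shape1 = 0.757, shape2 = 0.680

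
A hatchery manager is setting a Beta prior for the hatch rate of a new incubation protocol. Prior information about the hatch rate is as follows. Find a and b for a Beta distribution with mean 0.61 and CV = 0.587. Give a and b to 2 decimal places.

a = 0.52, b = 0.33

σ = CV·μ = 0.587×0.61 = 0.35807, so σ² = 0.128214.
s+1 = μ(1−μ)/σ² = 0.2379/0.128214 = 1.8555, so s = a+b = 0.8555.
a = μs = 0.52, b = (1−μ)s = 0.33.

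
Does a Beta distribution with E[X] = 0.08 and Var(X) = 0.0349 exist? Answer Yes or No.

Yes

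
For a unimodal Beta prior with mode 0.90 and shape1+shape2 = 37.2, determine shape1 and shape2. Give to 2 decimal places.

For shape1,shape2>1 the mode is (shape1−1)/(shape1+shape2−2), so shape1 = mode·(κ−2)+1 = 0.90×35.2+1 = 32.68.
And shape2 = (1−mode)·(κ−2)+1 = 0.10×35.2+1 = 4.52.

shape1 = 32.68, shape2 = 4.52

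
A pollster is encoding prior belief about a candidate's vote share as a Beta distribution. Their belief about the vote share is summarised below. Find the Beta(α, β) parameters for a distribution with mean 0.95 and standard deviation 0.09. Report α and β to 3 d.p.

First σ² = 0.0081. Setting α = μn, β = (1−μ)n with n = α+β,
μ(1−μ)/(n+1) = 0.0081 ⇒ n+1 = 0.0475/0.0081 = 5.8642 ⇒ n = 4.8642.
Hence α = 0.95×4.8642 = 4.621, β = 0.05×4.8642 = 0.243.

α = 4.621, β = 0.243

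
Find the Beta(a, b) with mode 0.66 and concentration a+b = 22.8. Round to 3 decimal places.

Mode = (a−1)/(κ−2) with κ = a+b, so a−1 = 0.66·20.8 = 13.728.
a = 14.728; b = κ − a = 8.072.

a = 14.728, b = 8.072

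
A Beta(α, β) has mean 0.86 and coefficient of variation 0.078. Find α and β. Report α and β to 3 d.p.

Var = (CV·μ)² = (0.078×0.86)² = 0.004500.
α+β = μ(1−μ)/Var − 1 = 0.1204/0.004500 − 1 = 25.7572.
Thus α = 0.86·25.7572 = 22.151 and β = 0.14·25.7572 = 3.606.

α = 22.151, β = 3.606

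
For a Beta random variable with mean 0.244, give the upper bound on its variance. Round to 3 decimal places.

Var = μ(1−μ)/(α+β+1), which approaches μ(1−μ) as α+β → 0.
So the supremum is μ(1−μ) = 0.244×0.756 = 0.184.

0.184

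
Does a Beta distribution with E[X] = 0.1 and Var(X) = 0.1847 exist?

No

A Beta with mean μ has variance μ(1−μ)/(α+β+1) < μ(1−μ).
Here μ(1−μ) = 0.1×0.9 = 0.09, and 0.1847 ≥ 0.09.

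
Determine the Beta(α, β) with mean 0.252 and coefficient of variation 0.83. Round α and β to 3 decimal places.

σ = CV·μ = 0.83×0.252 = 0.20916, so σ² = 0.043748.
s+1 = μ(1−μ)/σ² = 0.188496/0.043748 = 4.3087, so s = α+β = 3.3087.
α = μs = 0.834, β = (1−μ)s = 2.475.

α = 0.834, β = 2.475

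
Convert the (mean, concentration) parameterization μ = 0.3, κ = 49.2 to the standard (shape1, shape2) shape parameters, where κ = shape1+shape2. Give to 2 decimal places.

shape1 = 14.76, shape2 = 34.44

Split κ in proportion μ : (1−μ): shape1 = 0.3·49.2 = 14.76, shape2 = 49.2 − 14.76 = 34.44.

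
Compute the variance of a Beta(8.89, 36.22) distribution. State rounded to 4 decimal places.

0.0034

μ = 8.89/45.11 = 0.197074; Var = μ(1−μ)/(α+β+1) = 0.1582357/46.11 = 0.0034.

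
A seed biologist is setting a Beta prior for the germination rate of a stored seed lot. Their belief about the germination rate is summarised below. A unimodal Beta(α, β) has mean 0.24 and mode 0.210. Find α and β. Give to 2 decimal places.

α = 4.64, β = 14.69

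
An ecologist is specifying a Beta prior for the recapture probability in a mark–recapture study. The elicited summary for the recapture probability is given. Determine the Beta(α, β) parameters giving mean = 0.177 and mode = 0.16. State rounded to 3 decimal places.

With s = α+β: μ = α/s and mode = (α−1)/(s−2). Eliminating α = μs,
μs − 1 = m(s−2) ⇒ s(μ−m) = 1−2m ⇒ s = 0.68/0.017 = 40.0000.
So α = μs = 7.080, β = (1−μ)s = 32.920.

α = 7.080, β = 32.920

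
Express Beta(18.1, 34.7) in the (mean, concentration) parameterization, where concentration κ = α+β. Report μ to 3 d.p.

μ = 0.343, κ = 52.8

κ = α+β = 18.1+34.7 = 52.8; μ = α/κ = 18.1/52.8 = 0.343.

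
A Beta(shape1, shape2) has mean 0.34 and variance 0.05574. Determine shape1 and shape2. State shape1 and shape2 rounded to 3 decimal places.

Write ν = shape1+shape2; then shape1 = μν and Var = μ(1−μ)/(ν+1).
ν = μ(1−μ)/Var − 1 = 0.2244/0.05574 − 1 = 3.0258.
shape1 = 0.34·3.0258 = 1.029, shape2 = 0.66·3.0258 = 1.997.

shape1 = 1.029, shape2 = 1.997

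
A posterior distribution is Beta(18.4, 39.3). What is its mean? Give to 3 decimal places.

0.319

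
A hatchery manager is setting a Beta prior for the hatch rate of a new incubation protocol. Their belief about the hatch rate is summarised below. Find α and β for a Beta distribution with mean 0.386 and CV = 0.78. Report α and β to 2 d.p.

σ = CV·μ = 0.78×0.386 = 0.30108, so σ² = 0.090649.
s+1 = μ(1−μ)/σ² = 0.237004/0.090649 = 2.6145, so s = α+β = 1.6145.
α = μs = 0.62, β = (1−μ)s = 0.99.

α = 0.62, β = 0.99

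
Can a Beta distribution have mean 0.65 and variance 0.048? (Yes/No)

Yes

For any Beta, Var(X) < E[X]·(1−E[X]).
Here μ(1−μ) = 0.65×0.35 = 0.2275, and 0.048 < 0.2275.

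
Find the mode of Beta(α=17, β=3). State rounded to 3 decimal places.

The density x^(α−1)(1−x)^(β−1) is maximised at (α−1)/(α+β−2) = 16/18 = 0.889.

0.889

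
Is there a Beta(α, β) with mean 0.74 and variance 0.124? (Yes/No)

The Beta variance bound is σ² < μ(1−μ).
Here μ(1−μ) = 0.74×0.26 = 0.1924, and 0.124 < 0.1924.

Yes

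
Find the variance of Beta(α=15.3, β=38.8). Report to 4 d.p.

0.0037

Var = αβ/[(α+β)²(α+β+1)] = (15.3×38.8)/(54.1²×55.1) = 593.64/161267.231 = 0.0037.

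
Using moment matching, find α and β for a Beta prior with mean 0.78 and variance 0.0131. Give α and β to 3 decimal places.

Let s = α+β. The Beta variance is μ(1−μ)/(s+1).
So s+1 = μ(1−μ)/σ² = (0.78×0.22)/0.0131 = 0.1716/0.0131 = 13.0992, giving s = 12.0992.
Then α = μs = 0.78×12.0992 = 9.437 and β = (1−μ)s = 0.22×12.0992 = 2.662.

α = 9.437, β = 2.662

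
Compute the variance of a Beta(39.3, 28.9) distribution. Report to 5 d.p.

μ = 39.3/68.2 = 0.576246; Var = μ(1−μ)/(α+β+1) = 0.2441865/69.2 = 0.00353.

0.00353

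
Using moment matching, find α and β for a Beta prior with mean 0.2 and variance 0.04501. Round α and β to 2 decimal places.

By moment matching, α+β = μ(1−μ)/σ² − 1 = (0.2·0.8)/0.04501 − 1 = 3.5548 − 1 = 2.5548.
Since α/(α+β) = μ, α = 0.2·2.5548 = 0.51 and β = 0.8·2.5548 = 2.04.

α = 0.51, β = 2.04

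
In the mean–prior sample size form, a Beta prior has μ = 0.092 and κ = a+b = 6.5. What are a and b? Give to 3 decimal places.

a = 0.598, b = 5.902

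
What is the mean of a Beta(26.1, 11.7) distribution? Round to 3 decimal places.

0.690

The Beta mean is α/(α+β) = 26.1/(26.1+11.7) = 0.690.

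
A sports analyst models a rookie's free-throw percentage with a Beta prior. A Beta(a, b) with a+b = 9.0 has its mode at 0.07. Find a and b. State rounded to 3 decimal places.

a = 1.490, b = 7.510

Since the density peak of Beta(a,b) is at (a−1)/(a+b−2),
a = 1 + 0.07(9.0−2) = 1.490 and b = 9.0 − 1.490 = 7.510.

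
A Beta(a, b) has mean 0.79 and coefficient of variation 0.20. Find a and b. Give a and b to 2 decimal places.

a = 4.46, b = 1.19

σ = CV·μ = 0.20×0.79 = 0.15800, so σ² = 0.024964.
s+1 = μ(1−μ)/σ² = 0.1659/0.024964 = 6.6456, so s = a+b = 5.6456.
a = μs = 4.46, b = (1−μ)s = 1.19.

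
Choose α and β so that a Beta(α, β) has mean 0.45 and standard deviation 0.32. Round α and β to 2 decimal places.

Variance = 0.32² = 0.1024. The moment-matching identity α+β = μ(1−μ)/Var − 1 gives
α+β = 0.2475/0.1024 − 1 = 1.4170, so α = μ·1.4170 = 0.64 and β = (1−μ)·1.4170 = 0.78.

α = 0.64, β = 0.78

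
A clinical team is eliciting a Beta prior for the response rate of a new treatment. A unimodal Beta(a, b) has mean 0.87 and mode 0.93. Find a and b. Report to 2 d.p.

With s = a+b: μ = a/s and mode = (a−1)/(s−2). Eliminating a = μs,
μs − 1 = m(s−2) ⇒ s(μ−m) = 1−2m ⇒ s = -0.86/-0.06 = 14.3333.
So a = μs = 12.47, b = (1−μ)s = 1.86.

a = 12.47, b = 1.86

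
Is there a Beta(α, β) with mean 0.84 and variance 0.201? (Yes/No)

The Beta variance bound is σ² < μ(1−μ).
Here μ(1−μ) = 0.84×0.16 = 0.1344, and 0.201 ≥ 0.1344.

No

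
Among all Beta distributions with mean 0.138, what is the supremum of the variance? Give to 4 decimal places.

0.1190

For fixed mean μ the Beta variance is μ(1−μ)/(α+β+1), increasing as α+β decreases.
Its least upper bound (not attained) is μ(1−μ) = 0.138·0.862 = 0.1190.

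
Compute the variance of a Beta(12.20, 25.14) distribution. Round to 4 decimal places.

0.0057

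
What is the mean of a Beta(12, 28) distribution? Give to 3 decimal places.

E[X] = α/(α+β) = 12/40 = 0.300.

0.300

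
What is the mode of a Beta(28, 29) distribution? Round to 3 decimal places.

0.491

The density x^(α−1)(1−x)^(β−1) is maximised at (α−1)/(α+β−2) = 27/55 = 0.491.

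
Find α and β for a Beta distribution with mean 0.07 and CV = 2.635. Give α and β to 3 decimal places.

α = 0.064, β = 0.850

Var = (CV·μ)² = (2.635×0.07)² = 0.034022.
α+β = μ(1−μ)/Var − 1 = 0.0651/0.034022 − 1 = 0.9135.
Thus α = 0.07·0.9135 = 0.064 and β = 0.93·0.9135 = 0.850.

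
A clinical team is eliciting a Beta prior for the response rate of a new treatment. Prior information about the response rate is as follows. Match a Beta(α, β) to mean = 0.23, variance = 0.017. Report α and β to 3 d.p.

α = 2.166, β = 7.252

Write ν = α+β; then α = μν and Var = μ(1−μ)/(ν+1).
ν = μ(1−μ)/Var − 1 = 0.1771/0.017 − 1 = 9.4176.
α = 0.23·9.4176 = 2.166, β = 0.77·9.4176 = 7.252.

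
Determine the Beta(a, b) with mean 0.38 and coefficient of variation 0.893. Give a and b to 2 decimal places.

a = 0.40, b = 0.65

Var = (CV·μ)² = (0.893×0.38)² = 0.115152.
a+b = μ(1−μ)/Var − 1 = 0.2356/0.115152 − 1 = 1.0460.
Thus a = 0.38·1.0460 = 0.40 and b = 0.62·1.0460 = 0.65.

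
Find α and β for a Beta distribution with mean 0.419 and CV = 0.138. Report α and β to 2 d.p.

α = 30.09, β = 41.72

σ = CV·μ = 0.138×0.419 = 0.05782, so σ² = 0.003343.
s+1 = μ(1−μ)/σ² = 0.243439/0.003343 = 72.8122, so s = α+β = 71.8122.
α = μs = 30.09, β = (1−μ)s = 41.72.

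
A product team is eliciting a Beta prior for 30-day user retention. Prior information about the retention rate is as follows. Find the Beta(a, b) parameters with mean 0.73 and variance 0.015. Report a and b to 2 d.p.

a = 8.86, b = 3.28

Let s = a+b. The Beta variance is μ(1−μ)/(s+1).
So s+1 = μ(1−μ)/σ² = (0.73×0.27)/0.015 = 0.1971/0.015 = 13.1400, giving s = 12.1400.
Then a = μs = 0.73×12.1400 = 8.86 and b = (1−μ)s = 0.27×12.1400 = 3.28.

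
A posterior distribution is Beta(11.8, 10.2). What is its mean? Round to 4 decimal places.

0.5364

The Beta mean is α/(α+β) = 11.8/(11.8+10.2) = 0.5364.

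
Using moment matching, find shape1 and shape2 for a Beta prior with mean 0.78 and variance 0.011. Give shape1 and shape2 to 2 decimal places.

shape1 = 11.39, shape2 = 3.21

Let s = shape1+shape2. The Beta variance is μ(1−μ)/(s+1).
So s+1 = μ(1−μ)/σ² = (0.78×0.22)/0.011 = 0.1716/0.011 = 15.6000, giving s = 14.6000.
Then shape1 = μs = 0.78×14.6000 = 11.39 and shape2 = (1−μ)s = 0.22×14.6000 = 3.21.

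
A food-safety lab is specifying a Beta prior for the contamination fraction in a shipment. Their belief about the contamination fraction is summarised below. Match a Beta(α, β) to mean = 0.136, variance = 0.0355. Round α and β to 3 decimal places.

Let s = α+β. The Beta variance is μ(1−μ)/(s+1).
So s+1 = μ(1−μ)/σ² = (0.136×0.864)/0.0355 = 0.117504/0.0355 = 3.3100, giving s = 2.3100.
Then α = μs = 0.136×2.3100 = 0.314 and β = (1−μ)s = 0.864×2.3100 = 1.996.

α = 0.314, β = 1.996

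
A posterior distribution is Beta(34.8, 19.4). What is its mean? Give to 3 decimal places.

The Beta mean is α/(α+β) = 34.8/(34.8+19.4) = 0.642.

0.642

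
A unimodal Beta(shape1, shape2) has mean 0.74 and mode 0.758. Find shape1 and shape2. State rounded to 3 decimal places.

shape1 = 21.213, shape2 = 7.453

Let s = shape1+shape2. Mean gives shape1 = μs = 0.74s; mode gives (shape1−1)/(s−2) = 0.758.
Substituting: 0.74s − 1 = 0.758(s−2) = 0.758s − 1.516, so -0.018s = -0.516 and s = 28.6667.
Then shape1 = 0.74×28.6667 = 21.213 and shape2 = s−shape1 = 7.453.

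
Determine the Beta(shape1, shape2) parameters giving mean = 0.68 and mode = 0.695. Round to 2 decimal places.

shape1 = 17.68, shape2 = 8.32

Let s = shape1+shape2. Mean gives shape1 = μs = 0.68s; mode gives (shape1−1)/(s−2) = 0.695.
Substituting: 0.68s − 1 = 0.695(s−2) = 0.695s − 1.390, so -0.015s = -0.390 and s = 26.0000.
Then shape1 = 0.68×26.0000 = 17.68 and shape2 = s−shape1 = 8.32.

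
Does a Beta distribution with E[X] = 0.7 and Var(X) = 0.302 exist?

A Beta with mean μ has variance μ(1−μ)/(α+β+1) < μ(1−μ).
Here μ(1−μ) = 0.7×0.3 = 0.21, and 0.302 ≥ 0.21.

No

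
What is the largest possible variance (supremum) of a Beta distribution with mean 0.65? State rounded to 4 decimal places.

For fixed mean μ the Beta variance is μ(1−μ)/(α+β+1), increasing as α+β decreases.
Its least upper bound (not attained) is μ(1−μ) = 0.65·0.35 = 0.2275.

0.2275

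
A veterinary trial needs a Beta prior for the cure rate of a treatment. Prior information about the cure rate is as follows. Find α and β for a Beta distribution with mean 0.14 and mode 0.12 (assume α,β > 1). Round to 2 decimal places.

α = 5.32, β = 32.68

Let s = α+β. Mean gives α = μs = 0.14s; mode gives (α−1)/(s−2) = 0.12.
Substituting: 0.14s − 1 = 0.12(s−2) = 0.12s − 0.24, so 0.02s = 0.76 and s = 38.0000.
Then α = 0.14×38.0000 = 5.32 and β = s−α = 32.68.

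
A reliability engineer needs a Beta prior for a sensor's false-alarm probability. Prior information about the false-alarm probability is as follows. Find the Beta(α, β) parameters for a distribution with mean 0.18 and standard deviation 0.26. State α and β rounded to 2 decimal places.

α = 0.21, β = 0.97

First σ² = 0.0676. Setting α = μn, β = (1−μ)n with n = α+β,
μ(1−μ)/(n+1) = 0.0676 ⇒ n+1 = 0.1476/0.0676 = 2.1834 ⇒ n = 1.1834.
Hence α = 0.18×1.1834 = 0.21, β = 0.82×1.1834 = 0.97.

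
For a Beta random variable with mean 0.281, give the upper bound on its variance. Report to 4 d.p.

0.2020

For fixed mean μ the Beta variance is μ(1−μ)/(α+β+1), increasing as α+β decreases.
Its least upper bound (not attained) is μ(1−μ) = 0.281·0.719 = 0.2020.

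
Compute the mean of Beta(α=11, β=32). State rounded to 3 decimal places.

0.256

The Beta mean is α/(α+β) = 11/(11+32) = 0.256.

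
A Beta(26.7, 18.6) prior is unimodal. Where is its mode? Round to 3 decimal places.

0.594

With α,β > 1, mode = (α−1)/(α+β−2) = 25.7/43.3 = 0.594.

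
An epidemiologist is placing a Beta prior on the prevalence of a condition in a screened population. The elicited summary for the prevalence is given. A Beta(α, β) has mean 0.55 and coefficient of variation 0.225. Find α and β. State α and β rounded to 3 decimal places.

α = 8.339, β = 6.823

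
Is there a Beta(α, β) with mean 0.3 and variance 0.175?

A Beta with mean μ has variance μ(1−μ)/(α+β+1) < μ(1−μ).
Here μ(1−μ) = 0.3×0.7 = 0.21, and 0.175 < 0.21.

Yes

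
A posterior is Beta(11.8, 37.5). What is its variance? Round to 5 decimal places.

0.00362

Var = αβ/[(α+β)²(α+β+1)] = (11.8×37.5)/(49.3²×50.3) = 442.50/122253.647 = 0.00362.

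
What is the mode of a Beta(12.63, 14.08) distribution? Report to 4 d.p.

With α,β > 1, mode = (α−1)/(α+β−2) = 11.63/24.71 = 0.4707.

0.4707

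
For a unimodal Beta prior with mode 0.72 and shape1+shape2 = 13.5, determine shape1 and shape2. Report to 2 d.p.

shape1 = 9.28, shape2 = 4.22

Since the density peak of Beta(shape1,shape2) is at (shape1−1)/(shape1+shape2−2),
shape1 = 1 + 0.72(13.5−2) = 9.28 and shape2 = 13.5 − 9.28 = 4.22.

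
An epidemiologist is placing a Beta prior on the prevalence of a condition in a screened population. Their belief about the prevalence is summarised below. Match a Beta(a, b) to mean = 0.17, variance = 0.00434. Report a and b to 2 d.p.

a = 5.36, b = 26.15

Let s = a+b. The Beta variance is μ(1−μ)/(s+1).
So s+1 = μ(1−μ)/σ² = (0.17×0.83)/0.00434 = 0.1411/0.00434 = 32.5115, giving s = 31.5115.
Then a = μs = 0.17×31.5115 = 5.36 and b = (1−μ)s = 0.83×31.5115 = 26.15.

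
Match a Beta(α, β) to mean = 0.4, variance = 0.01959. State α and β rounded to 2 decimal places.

Write ν = α+β; then α = μν and Var = μ(1−μ)/(ν+1).
ν = μ(1−μ)/Var − 1 = 0.24/0.01959 − 1 = 11.2511.
α = 0.4·11.2511 = 4.50, β = 0.6·11.2511 = 6.75.

α = 4.50, β = 6.75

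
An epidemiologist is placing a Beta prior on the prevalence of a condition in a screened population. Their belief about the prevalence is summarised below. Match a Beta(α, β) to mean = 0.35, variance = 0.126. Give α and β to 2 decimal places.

By moment matching, α+β = μ(1−μ)/σ² − 1 = (0.35·0.65)/0.126 − 1 = 1.8056 − 1 = 0.8056.
Since α/(α+β) = μ, α = 0.35·0.8056 = 0.28 and β = 0.65·0.8056 = 0.52.

α = 0.28, β = 0.52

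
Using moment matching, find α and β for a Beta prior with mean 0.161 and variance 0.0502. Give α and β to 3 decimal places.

Write ν = α+β; then α = μν and Var = μ(1−μ)/(ν+1).
ν = μ(1−μ)/Var − 1 = 0.135079/0.0502 − 1 = 1.6908.
α = 0.161·1.6908 = 0.272, β = 0.839·1.6908 = 1.419.

α = 0.272, β = 1.419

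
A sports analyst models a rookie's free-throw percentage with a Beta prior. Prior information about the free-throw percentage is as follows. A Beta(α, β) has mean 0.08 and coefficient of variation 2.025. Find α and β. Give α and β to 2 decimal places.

σ = CV·μ = 2.025×0.08 = 0.16200, so σ² = 0.026244.
s+1 = μ(1−μ)/σ² = 0.0736/0.026244 = 2.8045, so s = α+β = 1.8045.
α = μs = 0.14, β = (1−μ)s = 1.66.

α = 0.14, β = 1.66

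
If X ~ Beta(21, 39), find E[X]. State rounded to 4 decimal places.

0.3500

The Beta mean is α/(α+β) = 21/(21+39) = 0.3500.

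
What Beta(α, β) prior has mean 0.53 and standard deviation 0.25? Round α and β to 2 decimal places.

α = 1.58, β = 1.40

σ² = 0.25² = 0.0625.
With s = α+β, Var = μ(1−μ)/(s+1), so s+1 = (0.53×0.47)/0.0625 = 3.9856 and s = 2.9856.
α = μs = 1.58, β = (1−μ)s = 1.40.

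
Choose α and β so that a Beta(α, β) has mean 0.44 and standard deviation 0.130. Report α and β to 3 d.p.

α = 5.975, β = 7.605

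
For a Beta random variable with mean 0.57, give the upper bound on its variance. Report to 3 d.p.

Var = μ(1−μ)/(α+β+1), which approaches μ(1−μ) as α+β → 0.
So the supremum is μ(1−μ) = 0.57×0.43 = 0.245.

0.245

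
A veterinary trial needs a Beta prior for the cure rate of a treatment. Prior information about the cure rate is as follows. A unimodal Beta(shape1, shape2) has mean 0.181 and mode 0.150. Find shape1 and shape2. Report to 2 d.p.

shape1 = 4.09, shape2 = 18.49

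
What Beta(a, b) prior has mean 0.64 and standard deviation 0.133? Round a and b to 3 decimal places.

a = 7.696, b = 4.329

σ² = 0.133² = 0.017689.
With s = a+b, Var = μ(1−μ)/(s+1), so s+1 = (0.64×0.36)/0.017689 = 13.0250 and s = 12.0250.
a = μs = 7.696, b = (1−μ)s = 4.329.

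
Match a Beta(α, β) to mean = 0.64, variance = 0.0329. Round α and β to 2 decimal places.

By moment matching, α+β = μ(1−μ)/σ² − 1 = (0.64·0.36)/0.0329 − 1 = 7.0030 − 1 = 6.0030.
Since α/(α+β) = μ, α = 0.64·6.0030 = 3.84 and β = 0.36·6.0030 = 2.16.

α = 3.84, β = 2.16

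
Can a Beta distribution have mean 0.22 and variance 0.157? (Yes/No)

A Beta with mean μ has variance μ(1−μ)/(α+β+1) < μ(1−μ).
Here μ(1−μ) = 0.22×0.78 = 0.1716, and 0.157 < 0.1716.

Yes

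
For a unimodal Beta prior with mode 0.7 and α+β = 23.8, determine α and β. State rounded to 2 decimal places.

Mode = (α−1)/(κ−2) with κ = α+β, so α−1 = 0.7·21.8 = 15.26.
α = 16.26; β = κ − α = 7.54.

α = 16.26, β = 7.54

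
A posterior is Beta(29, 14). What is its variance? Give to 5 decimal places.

μ = 29/43 = 0.674419; Var = μ(1−μ)/(α+β+1) = 0.2195782/44 = 0.00499.

0.00499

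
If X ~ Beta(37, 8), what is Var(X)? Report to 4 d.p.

0.0032

Var = αβ/[(α+β)²(α+β+1)] = (37×8)/(45²×46) = 296/93150 = 0.0032.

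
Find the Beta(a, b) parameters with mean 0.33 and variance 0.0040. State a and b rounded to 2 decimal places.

a = 17.91, b = 36.36

Let s = a+b. The Beta variance is μ(1−μ)/(s+1).
So s+1 = μ(1−μ)/σ² = (0.33×0.67)/0.0040 = 0.2211/0.0040 = 55.2750, giving s = 54.2750.
Then a = μs = 0.33×54.2750 = 17.91 and b = (1−μ)s = 0.67×54.2750 = 36.36.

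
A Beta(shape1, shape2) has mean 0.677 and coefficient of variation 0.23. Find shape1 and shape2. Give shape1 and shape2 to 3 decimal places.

shape1 = 5.429, shape2 = 2.590

σ = CV·μ = 0.23×0.677 = 0.15571, so σ² = 0.024246.
s+1 = μ(1−μ)/σ² = 0.218671/0.024246 = 9.0190, so s = shape1+shape2 = 8.0190.
shape1 = μs = 5.429, shape2 = (1−μ)s = 2.590.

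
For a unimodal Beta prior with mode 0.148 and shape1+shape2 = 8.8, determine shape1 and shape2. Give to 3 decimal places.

shape1 = 2.006, shape2 = 6.794

For shape1,shape2>1 the mode is (shape1−1)/(shape1+shape2−2), so shape1 = mode·(κ−2)+1 = 0.148×6.8+1 = 2.006.
And shape2 = (1−mode)·(κ−2)+1 = 0.852×6.8+1 = 6.794.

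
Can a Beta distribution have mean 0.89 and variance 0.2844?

No

For any Beta, Var(X) < E[X]·(1−E[X]).
Here μ(1−μ) = 0.89×0.11 = 0.0979, and 0.2844 ≥ 0.0979.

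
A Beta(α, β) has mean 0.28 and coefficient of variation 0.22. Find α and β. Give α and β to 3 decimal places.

α = 14.596, β = 37.533

Var = (CV·μ)² = (0.22×0.28)² = 0.003795.
α+β = μ(1−μ)/Var − 1 = 0.2016/0.003795 − 1 = 52.1287.
Thus α = 0.28·52.1287 = 14.596 and β = 0.72·52.1287 = 37.533.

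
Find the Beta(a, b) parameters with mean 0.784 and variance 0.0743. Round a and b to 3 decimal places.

a = 1.003, b = 0.276

Write ν = a+b; then a = μν and Var = μ(1−μ)/(ν+1).
ν = μ(1−μ)/Var − 1 = 0.169344/0.0743 − 1 = 1.2792.
a = 0.784·1.2792 = 1.003, b = 0.216·1.2792 = 0.276.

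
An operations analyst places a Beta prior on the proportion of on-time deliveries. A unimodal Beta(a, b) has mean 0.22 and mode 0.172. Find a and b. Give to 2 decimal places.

a = 3.01, b = 10.66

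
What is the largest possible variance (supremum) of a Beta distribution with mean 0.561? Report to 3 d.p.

0.246

For fixed mean μ the Beta variance is μ(1−μ)/(α+β+1), increasing as α+β decreases.
Its least upper bound (not attained) is μ(1−μ) = 0.561·0.439 = 0.246.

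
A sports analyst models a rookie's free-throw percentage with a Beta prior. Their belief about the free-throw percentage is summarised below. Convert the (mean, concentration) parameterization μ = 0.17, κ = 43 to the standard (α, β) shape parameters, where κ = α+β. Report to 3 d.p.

α = 7.310, β = 35.690

α = μκ = 0.17×43 = 7.310 and β = (1−μ)κ = 0.83×43 = 35.690.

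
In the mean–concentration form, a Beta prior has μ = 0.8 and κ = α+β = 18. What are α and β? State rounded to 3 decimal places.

α = 14.400, β = 3.600

Split κ in proportion μ : (1−μ): α = 0.8·18 = 14.400, β = 18 − 14.400 = 3.600.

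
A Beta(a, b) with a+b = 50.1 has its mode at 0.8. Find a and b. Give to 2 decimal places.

a = 39.48, b = 10.62

Mode = (a−1)/(κ−2) with κ = a+b, so a−1 = 0.8·48.1 = 38.48.
a = 39.48; b = κ − a = 10.62.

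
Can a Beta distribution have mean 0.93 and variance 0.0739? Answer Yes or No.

A Beta with mean μ has variance μ(1−μ)/(α+β+1) < μ(1−μ).
Here μ(1−μ) = 0.93×0.07 = 0.0651, and 0.0739 ≥ 0.0651.

No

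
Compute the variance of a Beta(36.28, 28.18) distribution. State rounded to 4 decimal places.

Var = αβ/[(α+β)²(α+β+1)] = (36.28×28.18)/(64.46²×65.46) = 1022.3704/271992.296136 = 0.0038.

0.0038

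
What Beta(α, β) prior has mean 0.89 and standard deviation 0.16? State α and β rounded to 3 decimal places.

First σ² = 0.0256. Setting α = μn, β = (1−μ)n with n = α+β,
μ(1−μ)/(n+1) = 0.0256 ⇒ n+1 = 0.0979/0.0256 = 3.8242 ⇒ n = 2.8242.
Hence α = 0.89×2.8242 = 2.514, β = 0.11×2.8242 = 0.311.

α = 2.514, β = 0.311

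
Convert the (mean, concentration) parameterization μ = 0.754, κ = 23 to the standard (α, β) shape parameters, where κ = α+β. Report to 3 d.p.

α = 17.342, β = 5.658

α = μκ = 0.754×23 = 17.342 and β = (1−μ)κ = 0.246×23 = 5.658.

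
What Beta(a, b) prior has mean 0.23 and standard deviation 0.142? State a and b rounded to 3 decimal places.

a = 1.790, b = 5.993

Variance = 0.142² = 0.020164. The moment-matching identity a+b = μ(1−μ)/Var − 1 gives
a+b = 0.1771/0.020164 − 1 = 7.7830, so a = μ·7.7830 = 1.790 and b = (1−μ)·7.7830 = 5.993.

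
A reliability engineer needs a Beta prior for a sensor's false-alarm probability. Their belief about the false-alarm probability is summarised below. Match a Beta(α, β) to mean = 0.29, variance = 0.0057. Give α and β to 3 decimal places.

Let s = α+β. The Beta variance is μ(1−μ)/(s+1).
So s+1 = μ(1−μ)/σ² = (0.29×0.71)/0.0057 = 0.2059/0.0057 = 36.1228, giving s = 35.1228.
Then α = μs = 0.29×35.1228 = 10.186 and β = (1−μ)s = 0.71×35.1228 = 24.937.

α = 10.186, β = 24.937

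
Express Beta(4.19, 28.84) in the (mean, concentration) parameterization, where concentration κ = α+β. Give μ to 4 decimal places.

κ = α+β = 4.19+28.84 = 33.03; μ = α/κ = 4.19/33.03 = 0.1269.

μ = 0.1269, κ = 33.03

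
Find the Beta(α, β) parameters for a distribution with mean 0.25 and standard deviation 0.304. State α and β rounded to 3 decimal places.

α = 0.257, β = 0.772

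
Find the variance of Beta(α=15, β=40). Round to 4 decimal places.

α+β = 55 and αβ = 600, so Var = αβ/[(α+β)²(α+β+1)] = 600/169400 = 0.0035.

0.0035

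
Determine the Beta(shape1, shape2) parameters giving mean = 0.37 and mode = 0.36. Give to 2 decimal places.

shape1 = 10.36, shape2 = 17.64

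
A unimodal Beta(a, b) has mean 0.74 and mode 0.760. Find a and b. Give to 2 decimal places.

a = 19.24, b = 6.76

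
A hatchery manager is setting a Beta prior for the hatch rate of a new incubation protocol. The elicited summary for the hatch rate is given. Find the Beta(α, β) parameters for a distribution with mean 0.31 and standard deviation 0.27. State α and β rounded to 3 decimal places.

Variance = 0.27² = 0.0729. The moment-matching identity α+β = μ(1−μ)/Var − 1 gives
α+β = 0.2139/0.0729 − 1 = 1.9342, so α = μ·1.9342 = 0.600 and β = (1−μ)·1.9342 = 1.335.

α = 0.600, β = 1.335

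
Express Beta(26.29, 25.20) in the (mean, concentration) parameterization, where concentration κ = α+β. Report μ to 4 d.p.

κ = α+β = 26.29+25.20 = 51.49; μ = α/κ = 26.29/51.49 = 0.5106.

μ = 0.5106, κ = 51.49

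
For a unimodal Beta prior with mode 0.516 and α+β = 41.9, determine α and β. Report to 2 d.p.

α = 21.59, β = 20.31

Since the density peak of Beta(α,β) is at (α−1)/(α+β−2),
α = 1 + 0.516(41.9−2) = 21.59 and β = 41.9 − 21.59 = 20.31.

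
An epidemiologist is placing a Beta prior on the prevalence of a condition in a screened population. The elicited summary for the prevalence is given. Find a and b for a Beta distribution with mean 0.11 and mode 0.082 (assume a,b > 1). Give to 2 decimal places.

Let s = a+b. Mean gives a = μs = 0.11s; mode gives (a−1)/(s−2) = 0.082.
Substituting: 0.11s − 1 = 0.082(s−2) = 0.082s − 0.164, so 0.028s = 0.836 and s = 29.8571.
Then a = 0.11×29.8571 = 3.28 and b = s−a = 26.57.

a = 3.28, b = 26.57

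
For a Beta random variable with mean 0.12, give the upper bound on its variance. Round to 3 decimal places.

0.106

Var = μ(1−μ)/(α+β+1), which approaches μ(1−μ) as α+β → 0.
So the supremum is μ(1−μ) = 0.12×0.88 = 0.106.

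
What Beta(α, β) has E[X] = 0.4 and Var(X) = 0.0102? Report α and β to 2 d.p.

Let s = α+β. The Beta variance is μ(1−μ)/(s+1).
So s+1 = μ(1−μ)/σ² = (0.4×0.6)/0.0102 = 0.24/0.0102 = 23.5294, giving s = 22.5294.
Then α = μs = 0.4×22.5294 = 9.01 and β = (1−μ)s = 0.6×22.5294 = 13.52.

α = 9.01, β = 13.52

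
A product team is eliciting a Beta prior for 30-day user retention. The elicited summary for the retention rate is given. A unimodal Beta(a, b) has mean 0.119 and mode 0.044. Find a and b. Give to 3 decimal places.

Let s = a+b. Mean gives a = μs = 0.119s; mode gives (a−1)/(s−2) = 0.044.
Substituting: 0.119s − 1 = 0.044(s−2) = 0.044s − 0.088, so 0.075s = 0.912 and s = 12.1600.
Then a = 0.119×12.1600 = 1.447 and b = s−a = 10.713.

a = 1.447, b = 10.713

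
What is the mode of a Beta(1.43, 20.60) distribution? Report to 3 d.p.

With α,β > 1, mode = (α−1)/(α+β−2) = 0.43/20.03 = 0.021.

0.021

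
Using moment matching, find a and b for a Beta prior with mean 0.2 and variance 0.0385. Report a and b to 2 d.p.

a = 0.63, b = 2.52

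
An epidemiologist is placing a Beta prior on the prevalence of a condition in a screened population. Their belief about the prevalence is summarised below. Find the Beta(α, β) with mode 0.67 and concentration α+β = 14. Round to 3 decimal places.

α = 9.040, β = 4.960

Mode = (α−1)/(κ−2) with κ = α+β, so α−1 = 0.67·12 = 8.040.
α = 9.040; β = κ − α = 4.960.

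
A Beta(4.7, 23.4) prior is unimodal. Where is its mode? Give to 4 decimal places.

0.1418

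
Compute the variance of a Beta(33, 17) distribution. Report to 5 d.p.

0.00440

α+β = 50 and αβ = 561, so Var = αβ/[(α+β)²(α+β+1)] = 561/127500 = 0.00440.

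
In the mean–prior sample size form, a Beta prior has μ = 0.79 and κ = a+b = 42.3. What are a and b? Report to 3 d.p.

a = 33.417, b = 8.883

a = μκ = 0.79×42.3 = 33.417 and b = (1−μ)κ = 0.21×42.3 = 8.883.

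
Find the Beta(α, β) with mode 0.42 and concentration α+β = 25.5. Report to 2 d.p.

α = 10.87, β = 14.63

Since the density peak of Beta(α,β) is at (α−1)/(α+β−2),
α = 1 + 0.42(25.5−2) = 10.87 and β = 25.5 − 10.87 = 14.63.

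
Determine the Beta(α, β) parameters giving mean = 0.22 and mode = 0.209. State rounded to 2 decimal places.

α = 11.64, β = 41.27

With s = α+β: μ = α/s and mode = (α−1)/(s−2). Eliminating α = μs,
μs − 1 = m(s−2) ⇒ s(μ−m) = 1−2m ⇒ s = 0.582/0.011 = 52.9091.
So α = μs = 11.64, β = (1−μ)s = 41.27.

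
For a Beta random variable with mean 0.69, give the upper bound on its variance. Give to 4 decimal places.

Var = μ(1−μ)/(α+β+1), which approaches μ(1−μ) as α+β → 0.
So the supremum is μ(1−μ) = 0.69×0.31 = 0.2139.

0.2139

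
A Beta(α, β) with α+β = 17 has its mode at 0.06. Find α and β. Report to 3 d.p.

α = 1.900, β = 15.100

Since the density peak of Beta(α,β) is at (α−1)/(α+β−2),
α = 1 + 0.06(17−2) = 1.900 and β = 17 − 1.900 = 15.100.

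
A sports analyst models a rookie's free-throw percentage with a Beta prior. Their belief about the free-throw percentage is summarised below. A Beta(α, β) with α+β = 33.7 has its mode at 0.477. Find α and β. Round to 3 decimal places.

α = 16.121, β = 17.579

Mode = (α−1)/(κ−2) with κ = α+β, so α−1 = 0.477·31.7 = 15.121.
α = 16.121; β = κ − α = 17.579.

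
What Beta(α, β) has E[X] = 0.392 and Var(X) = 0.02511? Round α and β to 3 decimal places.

By moment matching, α+β = μ(1−μ)/σ² − 1 = (0.392·0.608)/0.02511 − 1 = 9.4917 − 1 = 8.4917.
Since α/(α+β) = μ, α = 0.392·8.4917 = 3.329 and β = 0.608·8.4917 = 5.163.

α = 3.329, β = 5.163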